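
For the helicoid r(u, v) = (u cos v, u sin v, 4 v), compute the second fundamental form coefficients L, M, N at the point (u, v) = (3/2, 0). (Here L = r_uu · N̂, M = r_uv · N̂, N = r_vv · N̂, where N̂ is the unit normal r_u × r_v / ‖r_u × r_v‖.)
L = 0;  M = -8*sqrt(73)/73;  N = 0

Compute the unit normal N̂(u, v) = (4*sin(v)/sqrt(u^2 + 16), -4*cos(v)/sqrt(u^2 + 16), u/sqrt(u^2 + 16)), and the second partials r_uu, r_uv, r_vv. Take dot products:
  L(u, v) = r_uu · N̂ = 0,
  M(u, v) = r_uv · N̂ = -4/sqrt(u^2 + 16),
  N(u, v) = r_vv · N̂ = 0.
Evaluating at (u, v) = (3/2, 0):
  L = 0, M = -8*sqrt(73)/73, N = 0.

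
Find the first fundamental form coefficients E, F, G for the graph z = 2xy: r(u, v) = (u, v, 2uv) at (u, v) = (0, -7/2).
E = 50;  F = 0;  G = 1

Partials: r_u = (1, 0, 2*v), r_v = (0, 1, 2*u). As functions of (u, v):
  E = r_u · r_u = 4*v^2 + 1,
  F = r_u · r_v = 4*u*v,
  G = r_v · r_v = 4*u^2 + 1.
Evaluating at (u, v) = (0, -7/2): E = 50, F = 0, G = 1.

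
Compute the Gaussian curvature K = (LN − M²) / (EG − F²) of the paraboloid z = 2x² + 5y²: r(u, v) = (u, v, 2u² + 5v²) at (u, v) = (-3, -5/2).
K = 2/29645

Coefficients of the first fundamental form: E = 16*u^2 + 1, F = 40*u*v, G = 100*v^2 + 1.
Coefficients of the second fundamental form: L = 4/sqrt(16*u^2 + 100*v^2 + 1), M = 0, N = 10/sqrt(16*u^2 + 100*v^2 + 1).
Assemble K = (LN − M²)/(EG − F²) = 40/(256*u^4 + 3200*u^2*v^2 + 32*u^2 + 10000*v^4 + 200*v^2 + 1). At (u, v) = (-3, -5/2): K = 2/29645.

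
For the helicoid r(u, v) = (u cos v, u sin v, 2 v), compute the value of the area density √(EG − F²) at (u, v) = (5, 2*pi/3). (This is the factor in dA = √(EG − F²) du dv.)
√(EG − F²)|_{(5, 2*pi/3)} = sqrt(29)

E = 1, F = 0, G = u^2 + 4, so EG − F² = u^2 + 4. Taking the positive square root: √(EG − F²) = sqrt(u^2 + 4). At (u, v) = (5, 2*pi/3): sqrt(29).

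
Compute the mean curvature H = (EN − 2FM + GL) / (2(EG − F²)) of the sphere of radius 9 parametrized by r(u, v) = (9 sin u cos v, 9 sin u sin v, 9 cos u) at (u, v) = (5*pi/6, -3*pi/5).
H = -1/9

With E = 81, F = 0, G = 81*sin(u)^2, L = -9*sin(u)/Abs(sin(u)), M = 0, N = -9*sin(u)^3/Abs(sin(u)), assemble
  H = (EN − 2FM + GL) / (2(EG − F²)) = -sin(u)/(9*Abs(sin(u))).
At (u, v) = (5*pi/6, -3*pi/5): H = -1/9.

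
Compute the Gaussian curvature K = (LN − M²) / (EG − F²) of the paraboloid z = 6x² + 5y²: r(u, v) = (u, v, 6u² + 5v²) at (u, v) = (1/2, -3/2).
K = 30/17161

Coefficients of the first fundamental form: E = 144*u^2 + 1, F = 120*u*v, G = 100*v^2 + 1.
Coefficients of the second fundamental form: L = 12/sqrt(144*u^2 + 100*v^2 + 1), M = 0, N = 10/sqrt(144*u^2 + 100*v^2 + 1).
Assemble K = (LN − M²)/(EG − F²) = 120/(20736*u^4 + 28800*u^2*v^2 + 288*u^2 + 10000*v^4 + 200*v^2 + 1). At (u, v) = (1/2, -3/2): K = 30/17161.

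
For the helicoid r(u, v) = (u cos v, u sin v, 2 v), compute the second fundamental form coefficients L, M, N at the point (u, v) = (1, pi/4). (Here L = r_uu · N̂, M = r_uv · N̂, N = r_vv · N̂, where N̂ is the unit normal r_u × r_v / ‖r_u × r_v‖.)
L = 0;  M = -2*sqrt(5)/5;  N = 0

Compute the unit normal N̂(u, v) = (2*sin(v)/sqrt(u^2 + 4), -2*cos(v)/sqrt(u^2 + 4), u/sqrt(u^2 + 4)), and the second partials r_uu, r_uv, r_vv. Take dot products:
  L(u, v) = r_uu · N̂ = 0,
  M(u, v) = r_uv · N̂ = -2/sqrt(u^2 + 4),
  N(u, v) = r_vv · N̂ = 0.
Evaluating at (u, v) = (1, pi/4):
  L = 0, M = -2*sqrt(5)/5, N = 0.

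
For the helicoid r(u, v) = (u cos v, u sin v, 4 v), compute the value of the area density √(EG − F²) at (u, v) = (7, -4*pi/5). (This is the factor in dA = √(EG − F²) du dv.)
√(EG − F²)|_{(7, -4*pi/5)} = sqrt(65)

E = 1, F = 0, G = u^2 + 16, so EG − F² = u^2 + 16. Taking the positive square root: √(EG − F²) = sqrt(u^2 + 16). At (u, v) = (7, -4*pi/5): sqrt(65).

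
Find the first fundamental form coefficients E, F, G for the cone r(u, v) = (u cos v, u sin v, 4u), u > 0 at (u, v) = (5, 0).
E = 17;  F = 0;  G = 25

Partials: r_u = (cos(v), sin(v), 4), r_v = (-u*sin(v), u*cos(v), 0). As functions of (u, v):
  E = r_u · r_u = 17,
  F = r_u · r_v = 0,
  G = r_v · r_v = u^2.
Evaluating at (u, v) = (5, 0): E = 17, F = 0, G = 25.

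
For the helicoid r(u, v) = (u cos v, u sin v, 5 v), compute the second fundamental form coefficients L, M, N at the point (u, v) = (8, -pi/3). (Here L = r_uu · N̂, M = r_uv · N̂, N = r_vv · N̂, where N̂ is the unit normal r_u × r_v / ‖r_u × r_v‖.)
L = 0;  M = -5*sqrt(89)/89;  N = 0

Compute the unit normal N̂(u, v) = (5*sin(v)/sqrt(u^2 + 25), -5*cos(v)/sqrt(u^2 + 25), u/sqrt(u^2 + 25)), and the second partials r_uu, r_uv, r_vv. Take dot products:
  L(u, v) = r_uu · N̂ = 0,
  M(u, v) = r_uv · N̂ = -5/sqrt(u^2 + 25),
  N(u, v) = r_vv · N̂ = 0.
Evaluating at (u, v) = (8, -pi/3):
  L = 0, M = -5*sqrt(89)/89, N = 0.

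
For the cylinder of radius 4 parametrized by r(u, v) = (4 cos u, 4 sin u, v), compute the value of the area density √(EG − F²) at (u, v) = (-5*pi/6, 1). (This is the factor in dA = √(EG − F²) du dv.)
√(EG − F²)|_{(-5*pi/6, 1)} = 4

E = 16, F = 0, G = 1, so EG − F² = 16. Taking the positive square root: √(EG − F²) = 4. At (u, v) = (-5*pi/6, 1): 4.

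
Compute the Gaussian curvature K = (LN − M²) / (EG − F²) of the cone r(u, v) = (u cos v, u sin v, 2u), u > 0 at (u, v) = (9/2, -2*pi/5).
K = 0

Coefficients of the first fundamental form: E = 5, F = 0, G = u^2.
Coefficients of the second fundamental form: L = 0, M = 0, N = 2*sqrt(5)*u^2/(5*Abs(u)).
Assemble K = (LN − M²)/(EG − F²) = 0. At (u, v) = (9/2, -2*pi/5): K = 0.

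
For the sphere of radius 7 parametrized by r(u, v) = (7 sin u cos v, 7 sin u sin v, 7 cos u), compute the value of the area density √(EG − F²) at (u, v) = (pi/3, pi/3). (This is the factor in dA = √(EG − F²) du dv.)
√(EG − F²)|_{(pi/3, pi/3)} = 49*sqrt(3)/2

E = 49, F = 0, G = 49*sin(u)^2, so EG − F² = 2401*sin(u)^2. Taking the positive square root: √(EG − F²) = 49*Abs(sin(u)). At (u, v) = (pi/3, pi/3): 49*sqrt(3)/2.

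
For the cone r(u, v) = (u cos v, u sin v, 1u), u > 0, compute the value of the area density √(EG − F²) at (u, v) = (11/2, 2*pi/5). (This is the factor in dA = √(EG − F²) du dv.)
√(EG − F²)|_{(11/2, 2*pi/5)} = 11*sqrt(2)/2

E = 2, F = 0, G = u^2, so EG − F² = 2*u^2. Taking the positive square root: √(EG − F²) = sqrt(2)*Abs(u). At (u, v) = (11/2, 2*pi/5): 11*sqrt(2)/2.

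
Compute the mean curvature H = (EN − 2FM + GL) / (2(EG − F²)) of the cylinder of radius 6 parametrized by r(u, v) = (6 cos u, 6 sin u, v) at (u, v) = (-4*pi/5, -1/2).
H = -1/12

With E = 36, F = 0, G = 1, L = -6, M = 0, N = 0, assemble
  H = (EN − 2FM + GL) / (2(EG − F²)) = -1/12.
At (u, v) = (-4*pi/5, -1/2): H = -1/12.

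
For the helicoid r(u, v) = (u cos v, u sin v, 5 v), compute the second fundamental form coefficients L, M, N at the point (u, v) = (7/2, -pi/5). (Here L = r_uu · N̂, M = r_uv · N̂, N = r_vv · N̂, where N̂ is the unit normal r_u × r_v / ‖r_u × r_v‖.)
L = 0;  M = -10*sqrt(149)/149;  N = 0

Compute the unit normal N̂(u, v) = (5*sin(v)/sqrt(u^2 + 25), -5*cos(v)/sqrt(u^2 + 25), u/sqrt(u^2 + 25)), and the second partials r_uu, r_uv, r_vv. Take dot products:
  L(u, v) = r_uu · N̂ = 0,
  M(u, v) = r_uv · N̂ = -5/sqrt(u^2 + 25),
  N(u, v) = r_vv · N̂ = 0.
Evaluating at (u, v) = (7/2, -pi/5):
  L = 0, M = -10*sqrt(149)/149, N = 0.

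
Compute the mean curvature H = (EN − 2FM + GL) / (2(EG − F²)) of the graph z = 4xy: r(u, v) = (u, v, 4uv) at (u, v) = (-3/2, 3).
H = 288*sqrt(181)/32761

With E = 16*v^2 + 1, F = 16*u*v, G = 16*u^2 + 1, L = 0, M = 4/sqrt(16*u^2 + 16*v^2 + 1), N = 0, assemble
  H = (EN − 2FM + GL) / (2(EG − F²)) = -64*u*v/(16*u^2 + 16*v^2 + 1)^(3/2).
At (u, v) = (-3/2, 3): H = 288*sqrt(181)/32761.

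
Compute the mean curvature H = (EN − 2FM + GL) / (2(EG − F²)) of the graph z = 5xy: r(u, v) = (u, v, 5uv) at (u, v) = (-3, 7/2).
H = 10500*sqrt(2129)/4532641

With E = 25*v^2 + 1, F = 25*u*v, G = 25*u^2 + 1, L = 0, M = 5/sqrt(25*u^2 + 25*v^2 + 1), N = 0, assemble
  H = (EN − 2FM + GL) / (2(EG − F²)) = -125*u*v/(25*u^2 + 25*v^2 + 1)^(3/2).
At (u, v) = (-3, 7/2): H = 10500*sqrt(2129)/4532641.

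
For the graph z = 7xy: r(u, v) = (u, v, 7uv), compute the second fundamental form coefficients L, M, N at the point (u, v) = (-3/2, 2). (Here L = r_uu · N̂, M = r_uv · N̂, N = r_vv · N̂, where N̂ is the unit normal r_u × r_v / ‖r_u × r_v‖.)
L = 0;  M = 14*sqrt(1229)/1229;  N = 0

Compute the unit normal N̂(u, v) = (-7*v/sqrt(49*u^2 + 49*v^2 + 1), -7*u/sqrt(49*u^2 + 49*v^2 + 1), 1/sqrt(49*u^2 + 49*v^2 + 1)), and the second partials r_uu, r_uv, r_vv. Take dot products:
  L(u, v) = r_uu · N̂ = 0,
  M(u, v) = r_uv · N̂ = 7/sqrt(49*u^2 + 49*v^2 + 1),
  N(u, v) = r_vv · N̂ = 0.
Evaluating at (u, v) = (-3/2, 2):
  L = 0, M = 14*sqrt(1229)/1229, N = 0.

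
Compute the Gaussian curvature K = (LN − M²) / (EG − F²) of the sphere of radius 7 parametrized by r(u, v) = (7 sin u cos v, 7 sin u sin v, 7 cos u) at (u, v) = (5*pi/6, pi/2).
K = 1/49

Coefficients of the first fundamental form: E = 49, F = 0, G = 49*sin(u)^2.
Coefficients of the second fundamental form: L = -7*sin(u)/Abs(sin(u)), M = 0, N = -7*sin(u)^3/Abs(sin(u)).
Assemble K = (LN − M²)/(EG − F²) = 1/49. At (u, v) = (5*pi/6, pi/2): K = 1/49.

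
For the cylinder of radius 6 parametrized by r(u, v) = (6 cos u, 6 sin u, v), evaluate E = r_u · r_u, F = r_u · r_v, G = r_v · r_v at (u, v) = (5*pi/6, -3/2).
E = 36;  F = 0;  G = 1

Partials: r_u = (-6*sin(u), 6*cos(u), 0), r_v = (0, 0, 1). As functions of (u, v):
  E = r_u · r_u = 36,
  F = r_u · r_v = 0,
  G = r_v · r_v = 1.
Evaluating at (u, v) = (5*pi/6, -3/2): E = 36, F = 0, G = 1.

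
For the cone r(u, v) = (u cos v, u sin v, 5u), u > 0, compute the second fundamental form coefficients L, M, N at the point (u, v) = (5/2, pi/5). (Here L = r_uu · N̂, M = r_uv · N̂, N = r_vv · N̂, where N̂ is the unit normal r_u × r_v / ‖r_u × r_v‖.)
L = 0;  M = 0;  N = 25*sqrt(26)/52

Compute the unit normal N̂(u, v) = (-5*sqrt(26)*u*cos(v)/(26*Abs(u)), -5*sqrt(26)*u*sin(v)/(26*Abs(u)), sqrt(26)*u/(26*Abs(u))), and the second partials r_uu, r_uv, r_vv. Take dot products:
  L(u, v) = r_uu · N̂ = 0,
  M(u, v) = r_uv · N̂ = 0,
  N(u, v) = r_vv · N̂ = 5*sqrt(26)*u^2/(26*Abs(u)).
Evaluating at (u, v) = (5/2, pi/5):
  L = 0, M = 0, N = 25*sqrt(26)/52.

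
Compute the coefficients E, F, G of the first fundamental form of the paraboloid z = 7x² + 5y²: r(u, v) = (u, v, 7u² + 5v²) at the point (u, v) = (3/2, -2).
E = 442;  F = -420;  G = 401

Partials: r_u = (1, 0, 14*u), r_v = (0, 1, 10*v). As functions of (u, v):
  E = r_u · r_u = 196*u^2 + 1,
  F = r_u · r_v = 140*u*v,
  G = r_v · r_v = 100*v^2 + 1.
Evaluating at (u, v) = (3/2, -2): E = 442, F = -420, G = 401.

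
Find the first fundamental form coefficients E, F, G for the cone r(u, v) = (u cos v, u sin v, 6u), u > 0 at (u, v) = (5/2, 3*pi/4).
E = 37;  F = 0;  G = 25/4

Partials: r_u = (cos(v), sin(v), 6), r_v = (-u*sin(v), u*cos(v), 0). As functions of (u, v):
  E = r_u · r_u = 37,
  F = r_u · r_v = 0,
  G = r_v · r_v = u^2.
Evaluating at (u, v) = (5/2, 3*pi/4): E = 37, F = 0, G = 25/4.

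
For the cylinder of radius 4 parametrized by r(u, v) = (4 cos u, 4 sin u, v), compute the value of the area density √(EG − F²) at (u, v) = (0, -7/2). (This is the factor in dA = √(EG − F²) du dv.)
√(EG − F²)|_{(0, -7/2)} = 4

E = 16, F = 0, G = 1, so EG − F² = 16. Taking the positive square root: √(EG − F²) = 4. At (u, v) = (0, -7/2): 4.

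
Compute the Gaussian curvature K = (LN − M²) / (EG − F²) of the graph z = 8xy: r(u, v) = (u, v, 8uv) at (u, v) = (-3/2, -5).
K = -64/3045025

Coefficients of the first fundamental form: E = 64*v^2 + 1, F = 64*u*v, G = 64*u^2 + 1.
Coefficients of the second fundamental form: L = 0, M = 8/sqrt(64*u^2 + 64*v^2 + 1), N = 0.
Assemble K = (LN − M²)/(EG − F²) = -64/(4096*u^4 + 8192*u^2*v^2 + 128*u^2 + 4096*v^4 + 128*v^2 + 1). At (u, v) = (-3/2, -5): K = -64/3045025.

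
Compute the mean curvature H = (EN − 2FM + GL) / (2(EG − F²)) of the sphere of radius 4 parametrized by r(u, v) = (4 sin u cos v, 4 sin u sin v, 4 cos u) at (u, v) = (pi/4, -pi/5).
H = -1/4

With E = 16, F = 0, G = 16*sin(u)^2, L = -4*sin(u)/Abs(sin(u)), M = 0, N = -4*sin(u)^3/Abs(sin(u)), assemble
  H = (EN − 2FM + GL) / (2(EG − F²)) = -sin(u)/(4*Abs(sin(u))).
At (u, v) = (pi/4, -pi/5): H = -1/4.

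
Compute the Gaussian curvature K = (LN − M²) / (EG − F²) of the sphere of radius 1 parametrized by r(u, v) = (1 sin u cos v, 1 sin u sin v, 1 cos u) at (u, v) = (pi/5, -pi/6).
K = 1

Coefficients of the first fundamental form: E = 1, F = 0, G = sin(u)^2.
Coefficients of the second fundamental form: L = -sin(u)/Abs(sin(u)), M = 0, N = -sin(u)^3/Abs(sin(u)).
Assemble K = (LN − M²)/(EG − F²) = 1. At (u, v) = (pi/5, -pi/6): K = 1.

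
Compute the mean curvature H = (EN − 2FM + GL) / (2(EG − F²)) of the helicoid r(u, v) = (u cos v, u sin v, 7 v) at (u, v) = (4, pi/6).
H = 0

With E = 1, F = 0, G = u^2 + 49, L = 0, M = -7/sqrt(u^2 + 49), N = 0, assemble
  H = (EN − 2FM + GL) / (2(EG − F²)) = 0.
At (u, v) = (4, pi/6): H = 0.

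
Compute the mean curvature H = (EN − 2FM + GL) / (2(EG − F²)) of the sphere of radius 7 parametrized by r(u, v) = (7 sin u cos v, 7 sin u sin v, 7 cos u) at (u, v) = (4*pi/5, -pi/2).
H = -1/7

With E = 49, F = 0, G = 49*sin(u)^2, L = -7*sin(u)/Abs(sin(u)), M = 0, N = -7*sin(u)^3/Abs(sin(u)), assemble
  H = (EN − 2FM + GL) / (2(EG − F²)) = -sin(u)/(7*Abs(sin(u))).
At (u, v) = (4*pi/5, -pi/2): H = -1/7.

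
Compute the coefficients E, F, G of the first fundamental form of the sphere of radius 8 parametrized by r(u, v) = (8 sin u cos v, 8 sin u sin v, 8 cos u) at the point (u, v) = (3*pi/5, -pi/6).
E = 64;  F = 0;  G = 8*sqrt(5) + 40

Partials: r_u = (8*cos(u)*cos(v), 8*sin(v)*cos(u), -8*sin(u)), r_v = (-8*sin(u)*sin(v), 8*sin(u)*cos(v), 0). As functions of (u, v):
  E = r_u · r_u = 64,
  F = r_u · r_v = 0,
  G = r_v · r_v = 64*sin(u)^2.
Evaluating at (u, v) = (3*pi/5, -pi/6): E = 64, F = 0, G = 8*sqrt(5) + 40.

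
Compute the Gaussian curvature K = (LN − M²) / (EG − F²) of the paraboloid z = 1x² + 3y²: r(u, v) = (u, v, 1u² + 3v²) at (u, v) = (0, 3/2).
K = 3/1681

Coefficients of the first fundamental form: E = 4*u^2 + 1, F = 12*u*v, G = 36*v^2 + 1.
Coefficients of the second fundamental form: L = 2/sqrt(4*u^2 + 36*v^2 + 1), M = 0, N = 6/sqrt(4*u^2 + 36*v^2 + 1).
Assemble K = (LN − M²)/(EG − F²) = 12/(16*u^4 + 288*u^2*v^2 + 8*u^2 + 1296*v^4 + 72*v^2 + 1). At (u, v) = (0, 3/2): K = 3/1681.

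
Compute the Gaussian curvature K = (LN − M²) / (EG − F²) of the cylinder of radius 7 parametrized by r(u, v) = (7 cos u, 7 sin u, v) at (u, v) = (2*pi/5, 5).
K = 0

Coefficients of the first fundamental form: E = 49, F = 0, G = 1.
Coefficients of the second fundamental form: L = -7, M = 0, N = 0.
Assemble K = (LN − M²)/(EG − F²) = 0. At (u, v) = (2*pi/5, 5): K = 0.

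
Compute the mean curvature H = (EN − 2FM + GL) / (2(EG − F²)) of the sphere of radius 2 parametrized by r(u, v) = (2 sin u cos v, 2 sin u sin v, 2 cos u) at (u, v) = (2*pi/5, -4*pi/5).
H = -1/2

With E = 4, F = 0, G = 4*sin(u)^2, L = -2*sin(u)/Abs(sin(u)), M = 0, N = -2*sin(u)^3/Abs(sin(u)), assemble
  H = (EN − 2FM + GL) / (2(EG − F²)) = -sin(u)/(2*Abs(sin(u))).
At (u, v) = (2*pi/5, -4*pi/5): H = -1/2.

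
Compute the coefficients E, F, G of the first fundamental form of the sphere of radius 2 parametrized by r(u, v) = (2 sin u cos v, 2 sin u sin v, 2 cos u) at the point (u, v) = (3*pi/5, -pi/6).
E = 4;  F = 0;  G = sqrt(5)/2 + 5/2

Partials: r_u = (2*cos(u)*cos(v), 2*sin(v)*cos(u), -2*sin(u)), r_v = (-2*sin(u)*sin(v), 2*sin(u)*cos(v), 0). As functions of (u, v):
  E = r_u · r_u = 4,
  F = r_u · r_v = 0,
  G = r_v · r_v = 4*sin(u)^2.
Evaluating at (u, v) = (3*pi/5, -pi/6): E = 4, F = 0, G = sqrt(5)/2 + 5/2.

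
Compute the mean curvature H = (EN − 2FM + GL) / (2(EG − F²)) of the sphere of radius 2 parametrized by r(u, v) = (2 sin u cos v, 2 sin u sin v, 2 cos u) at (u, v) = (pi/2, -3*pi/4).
H = -1/2

With E = 4, F = 0, G = 4*sin(u)^2, L = -2*sin(u)/Abs(sin(u)), M = 0, N = -2*sin(u)^3/Abs(sin(u)), assemble
  H = (EN − 2FM + GL) / (2(EG − F²)) = -sin(u)/(2*Abs(sin(u))).
At (u, v) = (pi/2, -3*pi/4): H = -1/2.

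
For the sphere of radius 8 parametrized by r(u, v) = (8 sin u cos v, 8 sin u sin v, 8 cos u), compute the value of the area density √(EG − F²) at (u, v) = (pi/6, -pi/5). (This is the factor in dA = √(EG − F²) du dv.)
√(EG − F²)|_{(pi/6, -pi/5)} = 32

E = 64, F = 0, G = 64*sin(u)^2, so EG − F² = 4096*sin(u)^2. Taking the positive square root: √(EG − F²) = 64*Abs(sin(u)). At (u, v) = (pi/6, -pi/5): 32.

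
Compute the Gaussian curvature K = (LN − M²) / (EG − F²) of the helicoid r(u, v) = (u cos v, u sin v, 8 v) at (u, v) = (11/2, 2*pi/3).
K = -1024/142129

Coefficients of the first fundamental form: E = 1, F = 0, G = u^2 + 64.
Coefficients of the second fundamental form: L = 0, M = -8/sqrt(u^2 + 64), N = 0.
Assemble K = (LN − M²)/(EG − F²) = -64/(u^2 + 64)^2. At (u, v) = (11/2, 2*pi/3): K = -1024/142129.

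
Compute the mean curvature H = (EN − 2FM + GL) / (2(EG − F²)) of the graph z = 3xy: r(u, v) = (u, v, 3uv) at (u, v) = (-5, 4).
H = 27*sqrt(370)/6845

With E = 9*v^2 + 1, F = 9*u*v, G = 9*u^2 + 1, L = 0, M = 3/sqrt(9*u^2 + 9*v^2 + 1), N = 0, assemble
  H = (EN − 2FM + GL) / (2(EG − F²)) = -27*u*v/(9*u^2 + 9*v^2 + 1)^(3/2).
At (u, v) = (-5, 4): H = 27*sqrt(370)/6845.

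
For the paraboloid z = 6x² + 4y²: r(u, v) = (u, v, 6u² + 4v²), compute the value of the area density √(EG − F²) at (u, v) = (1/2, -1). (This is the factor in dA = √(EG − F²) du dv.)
√(EG − F²)|_{(1/2, -1)} = sqrt(101)

E = 144*u^2 + 1, F = 96*u*v, G = 64*v^2 + 1, so EG − F² = 144*u^2 + 64*v^2 + 1. Taking the positive square root: √(EG − F²) = sqrt(144*u^2 + 64*v^2 + 1). At (u, v) = (1/2, -1): sqrt(101).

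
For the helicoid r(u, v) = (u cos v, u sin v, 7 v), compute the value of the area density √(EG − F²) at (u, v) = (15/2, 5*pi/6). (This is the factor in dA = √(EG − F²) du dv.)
√(EG − F²)|_{(15/2, 5*pi/6)} = sqrt(421)/2

E = 1, F = 0, G = u^2 + 49, so EG − F² = u^2 + 49. Taking the positive square root: √(EG − F²) = sqrt(u^2 + 49). At (u, v) = (15/2, 5*pi/6): sqrt(421)/2.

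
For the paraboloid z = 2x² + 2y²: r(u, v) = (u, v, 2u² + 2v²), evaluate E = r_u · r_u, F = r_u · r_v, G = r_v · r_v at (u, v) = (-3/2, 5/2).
E = 37;  F = -60;  G = 101

Partials: r_u = (1, 0, 4*u), r_v = (0, 1, 4*v). As functions of (u, v):
  E = r_u · r_u = 16*u^2 + 1,
  F = r_u · r_v = 16*u*v,
  G = r_v · r_v = 16*v^2 + 1.
Evaluating at (u, v) = (-3/2, 5/2): E = 37, F = -60, G = 101.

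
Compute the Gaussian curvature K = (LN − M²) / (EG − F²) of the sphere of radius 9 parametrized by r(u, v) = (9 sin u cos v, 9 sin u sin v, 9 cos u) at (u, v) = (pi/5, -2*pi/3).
K = 1/81

Coefficients of the first fundamental form: E = 81, F = 0, G = 81*sin(u)^2.
Coefficients of the second fundamental form: L = -9*sin(u)/Abs(sin(u)), M = 0, N = -9*sin(u)^3/Abs(sin(u)).
Assemble K = (LN − M²)/(EG − F²) = 1/81. At (u, v) = (pi/5, -2*pi/3): K = 1/81.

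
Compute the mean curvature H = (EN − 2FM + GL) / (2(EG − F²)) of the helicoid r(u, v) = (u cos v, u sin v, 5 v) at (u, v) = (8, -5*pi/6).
H = 0

With E = 1, F = 0, G = u^2 + 25, L = 0, M = -5/sqrt(u^2 + 25), N = 0, assemble
  H = (EN − 2FM + GL) / (2(EG − F²)) = 0.
At (u, v) = (8, -5*pi/6): H = 0.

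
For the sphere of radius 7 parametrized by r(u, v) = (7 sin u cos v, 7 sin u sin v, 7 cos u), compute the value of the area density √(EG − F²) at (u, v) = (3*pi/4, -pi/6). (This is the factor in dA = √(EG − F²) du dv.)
√(EG − F²)|_{(3*pi/4, -pi/6)} = 49*sqrt(2)/2

E = 49, F = 0, G = 49*sin(u)^2, so EG − F² = 2401*sin(u)^2. Taking the positive square root: √(EG − F²) = 49*Abs(sin(u)). At (u, v) = (3*pi/4, -pi/6): 49*sqrt(2)/2.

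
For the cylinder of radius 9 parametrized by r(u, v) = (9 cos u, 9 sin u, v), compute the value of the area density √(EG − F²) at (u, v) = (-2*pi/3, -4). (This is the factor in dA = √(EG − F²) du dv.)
√(EG − F²)|_{(-2*pi/3, -4)} = 9

E = 81, F = 0, G = 1, so EG − F² = 81. Taking the positive square root: √(EG − F²) = 9. At (u, v) = (-2*pi/3, -4): 9.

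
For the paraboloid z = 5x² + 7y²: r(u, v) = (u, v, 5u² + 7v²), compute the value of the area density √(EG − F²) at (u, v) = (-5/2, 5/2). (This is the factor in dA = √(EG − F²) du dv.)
√(EG − F²)|_{(-5/2, 5/2)} = sqrt(1851)

E = 100*u^2 + 1, F = 140*u*v, G = 196*v^2 + 1, so EG − F² = 100*u^2 + 196*v^2 + 1. Taking the positive square root: √(EG − F²) = sqrt(100*u^2 + 196*v^2 + 1). At (u, v) = (-5/2, 5/2): sqrt(1851).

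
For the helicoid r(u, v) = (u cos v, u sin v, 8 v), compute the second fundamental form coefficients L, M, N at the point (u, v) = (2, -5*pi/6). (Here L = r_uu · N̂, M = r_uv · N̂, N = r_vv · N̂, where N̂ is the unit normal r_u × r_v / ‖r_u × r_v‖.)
L = 0;  M = -4*sqrt(17)/17;  N = 0

Compute the unit normal N̂(u, v) = (8*sin(v)/sqrt(u^2 + 64), -8*cos(v)/sqrt(u^2 + 64), u/sqrt(u^2 + 64)), and the second partials r_uu, r_uv, r_vv. Take dot products:
  L(u, v) = r_uu · N̂ = 0,
  M(u, v) = r_uv · N̂ = -8/sqrt(u^2 + 64),
  N(u, v) = r_vv · N̂ = 0.
Evaluating at (u, v) = (2, -5*pi/6):
  L = 0, M = -4*sqrt(17)/17, N = 0.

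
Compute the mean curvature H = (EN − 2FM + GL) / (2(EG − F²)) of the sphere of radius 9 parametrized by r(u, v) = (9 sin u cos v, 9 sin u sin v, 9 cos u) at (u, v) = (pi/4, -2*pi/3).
H = -1/9

With E = 81, F = 0, G = 81*sin(u)^2, L = -9*sin(u)/Abs(sin(u)), M = 0, N = -9*sin(u)^3/Abs(sin(u)), assemble
  H = (EN − 2FM + GL) / (2(EG − F²)) = -sin(u)/(9*Abs(sin(u))).
At (u, v) = (pi/4, -2*pi/3): H = -1/9.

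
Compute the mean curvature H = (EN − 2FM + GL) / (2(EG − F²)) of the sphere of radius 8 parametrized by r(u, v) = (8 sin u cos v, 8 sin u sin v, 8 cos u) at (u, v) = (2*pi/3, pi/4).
H = -1/8

With E = 64, F = 0, G = 64*sin(u)^2, L = -8*sin(u)/Abs(sin(u)), M = 0, N = -8*sin(u)^3/Abs(sin(u)), assemble
  H = (EN − 2FM + GL) / (2(EG − F²)) = -sin(u)/(8*Abs(sin(u))).
At (u, v) = (2*pi/3, pi/4): H = -1/8.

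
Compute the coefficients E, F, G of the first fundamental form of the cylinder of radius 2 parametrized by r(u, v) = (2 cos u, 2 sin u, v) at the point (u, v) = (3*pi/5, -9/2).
E = 4;  F = 0;  G = 1

Partials: r_u = (-2*sin(u), 2*cos(u), 0), r_v = (0, 0, 1). As functions of (u, v):
  E = r_u · r_u = 4,
  F = r_u · r_v = 0,
  G = r_v · r_v = 1.
Evaluating at (u, v) = (3*pi/5, -9/2): E = 4, F = 0, G = 1.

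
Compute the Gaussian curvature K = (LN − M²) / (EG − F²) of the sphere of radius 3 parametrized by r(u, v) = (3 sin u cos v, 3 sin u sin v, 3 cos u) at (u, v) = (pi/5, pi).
K = 1/9

Coefficients of the first fundamental form: E = 9, F = 0, G = 9*sin(u)^2.
Coefficients of the second fundamental form: L = -3*sin(u)/Abs(sin(u)), M = 0, N = -3*sin(u)^3/Abs(sin(u)).
Assemble K = (LN − M²)/(EG − F²) = 1/9. At (u, v) = (pi/5, pi): K = 1/9.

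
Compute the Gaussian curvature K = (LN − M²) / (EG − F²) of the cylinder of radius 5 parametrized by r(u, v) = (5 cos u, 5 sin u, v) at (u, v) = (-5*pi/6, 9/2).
K = 0

Coefficients of the first fundamental form: E = 25, F = 0, G = 1.
Coefficients of the second fundamental form: L = -5, M = 0, N = 0.
Assemble K = (LN − M²)/(EG − F²) = 0. At (u, v) = (-5*pi/6, 9/2): K = 0.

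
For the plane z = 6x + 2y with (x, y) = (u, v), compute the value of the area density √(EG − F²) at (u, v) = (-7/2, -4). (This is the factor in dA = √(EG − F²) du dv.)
√(EG − F²)|_{(-7/2, -4)} = sqrt(41)

E = 37, F = 12, G = 5, so EG − F² = 41. Taking the positive square root: √(EG − F²) = sqrt(41). At (u, v) = (-7/2, -4): sqrt(41).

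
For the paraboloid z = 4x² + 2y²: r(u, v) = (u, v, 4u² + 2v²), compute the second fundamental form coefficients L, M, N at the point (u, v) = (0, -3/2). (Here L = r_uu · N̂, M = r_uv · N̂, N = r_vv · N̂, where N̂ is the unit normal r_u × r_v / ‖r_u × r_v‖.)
L = 8*sqrt(37)/37;  M = 0;  N = 4*sqrt(37)/37

Compute the unit normal N̂(u, v) = (-8*u/sqrt(64*u^2 + 16*v^2 + 1), -4*v/sqrt(64*u^2 + 16*v^2 + 1), 1/sqrt(64*u^2 + 16*v^2 + 1)), and the second partials r_uu, r_uv, r_vv. Take dot products:
  L(u, v) = r_uu · N̂ = 8/sqrt(64*u^2 + 16*v^2 + 1),
  M(u, v) = r_uv · N̂ = 0,
  N(u, v) = r_vv · N̂ = 4/sqrt(64*u^2 + 16*v^2 + 1).
Evaluating at (u, v) = (0, -3/2):
  L = 8*sqrt(37)/37, M = 0, N = 4*sqrt(37)/37.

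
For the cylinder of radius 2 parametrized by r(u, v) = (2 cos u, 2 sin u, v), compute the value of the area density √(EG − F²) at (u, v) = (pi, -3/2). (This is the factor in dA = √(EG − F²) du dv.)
√(EG − F²)|_{(pi, -3/2)} = 2

E = 4, F = 0, G = 1, so EG − F² = 4. Taking the positive square root: √(EG − F²) = 2. At (u, v) = (pi, -3/2): 2.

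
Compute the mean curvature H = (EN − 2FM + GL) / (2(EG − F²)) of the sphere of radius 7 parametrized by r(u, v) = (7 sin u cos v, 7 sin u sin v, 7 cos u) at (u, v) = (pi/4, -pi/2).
H = -1/7

With E = 49, F = 0, G = 49*sin(u)^2, L = -7*sin(u)/Abs(sin(u)), M = 0, N = -7*sin(u)^3/Abs(sin(u)), assemble
  H = (EN − 2FM + GL) / (2(EG − F²)) = -sin(u)/(7*Abs(sin(u))).
At (u, v) = (pi/4, -pi/2): H = -1/7.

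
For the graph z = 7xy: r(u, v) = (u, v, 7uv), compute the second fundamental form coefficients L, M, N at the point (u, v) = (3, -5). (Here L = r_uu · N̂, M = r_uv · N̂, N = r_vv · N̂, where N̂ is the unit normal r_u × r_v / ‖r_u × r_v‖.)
L = 0;  M = 7*sqrt(1667)/1667;  N = 0

Compute the unit normal N̂(u, v) = (-7*v/sqrt(49*u^2 + 49*v^2 + 1), -7*u/sqrt(49*u^2 + 49*v^2 + 1), 1/sqrt(49*u^2 + 49*v^2 + 1)), and the second partials r_uu, r_uv, r_vv. Take dot products:
  L(u, v) = r_uu · N̂ = 0,
  M(u, v) = r_uv · N̂ = 7/sqrt(49*u^2 + 49*v^2 + 1),
  N(u, v) = r_vv · N̂ = 0.
Evaluating at (u, v) = (3, -5):
  L = 0, M = 7*sqrt(1667)/1667, N = 0.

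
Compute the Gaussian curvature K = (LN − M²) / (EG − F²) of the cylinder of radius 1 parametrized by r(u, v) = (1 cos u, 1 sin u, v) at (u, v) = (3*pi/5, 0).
K = 0

Coefficients of the first fundamental form: E = 1, F = 0, G = 1.
Coefficients of the second fundamental form: L = -1, M = 0, N = 0.
Assemble K = (LN − M²)/(EG − F²) = 0. At (u, v) = (3*pi/5, 0): K = 0.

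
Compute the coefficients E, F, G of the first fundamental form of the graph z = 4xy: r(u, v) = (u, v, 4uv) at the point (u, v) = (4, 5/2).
E = 101;  F = 160;  G = 257

Partials: r_u = (1, 0, 4*v), r_v = (0, 1, 4*u). As functions of (u, v):
  E = r_u · r_u = 16*v^2 + 1,
  F = r_u · r_v = 16*u*v,
  G = r_v · r_v = 16*u^2 + 1.
Evaluating at (u, v) = (4, 5/2): E = 101, F = 160, G = 257.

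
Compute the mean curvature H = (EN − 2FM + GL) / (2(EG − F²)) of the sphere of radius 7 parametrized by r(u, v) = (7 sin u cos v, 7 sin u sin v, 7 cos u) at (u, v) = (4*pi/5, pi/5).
H = -1/7

With E = 49, F = 0, G = 49*sin(u)^2, L = -7*sin(u)/Abs(sin(u)), M = 0, N = -7*sin(u)^3/Abs(sin(u)), assemble
  H = (EN − 2FM + GL) / (2(EG − F²)) = -sin(u)/(7*Abs(sin(u))).
At (u, v) = (4*pi/5, pi/5): H = -1/7.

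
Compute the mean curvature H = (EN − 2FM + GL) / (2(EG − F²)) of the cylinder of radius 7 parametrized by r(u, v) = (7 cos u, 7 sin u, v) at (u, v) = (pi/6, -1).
H = -1/14

With E = 49, F = 0, G = 1, L = -7, M = 0, N = 0, assemble
  H = (EN − 2FM + GL) / (2(EG − F²)) = -1/14.
At (u, v) = (pi/6, -1): H = -1/14.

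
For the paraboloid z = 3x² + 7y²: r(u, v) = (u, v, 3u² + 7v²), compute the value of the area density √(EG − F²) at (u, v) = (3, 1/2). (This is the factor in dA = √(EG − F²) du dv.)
√(EG − F²)|_{(3, 1/2)} = sqrt(374)

E = 36*u^2 + 1, F = 84*u*v, G = 196*v^2 + 1, so EG − F² = 36*u^2 + 196*v^2 + 1. Taking the positive square root: √(EG − F²) = sqrt(36*u^2 + 196*v^2 + 1). At (u, v) = (3, 1/2): sqrt(374).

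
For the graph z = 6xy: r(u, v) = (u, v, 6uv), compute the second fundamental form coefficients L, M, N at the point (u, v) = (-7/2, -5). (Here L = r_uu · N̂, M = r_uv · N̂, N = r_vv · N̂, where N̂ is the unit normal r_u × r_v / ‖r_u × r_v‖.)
L = 0;  M = 3*sqrt(1342)/671;  N = 0

Compute the unit normal N̂(u, v) = (-6*v/sqrt(36*u^2 + 36*v^2 + 1), -6*u/sqrt(36*u^2 + 36*v^2 + 1), 1/sqrt(36*u^2 + 36*v^2 + 1)), and the second partials r_uu, r_uv, r_vv. Take dot products:
  L(u, v) = r_uu · N̂ = 0,
  M(u, v) = r_uv · N̂ = 6/sqrt(36*u^2 + 36*v^2 + 1),
  N(u, v) = r_vv · N̂ = 0.
Evaluating at (u, v) = (-7/2, -5):
  L = 0, M = 3*sqrt(1342)/671, N = 0.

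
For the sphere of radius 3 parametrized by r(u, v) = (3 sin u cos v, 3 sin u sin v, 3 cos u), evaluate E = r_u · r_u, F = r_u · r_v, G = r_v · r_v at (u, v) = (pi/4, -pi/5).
E = 9;  F = 0;  G = 9/2

Partials: r_u = (3*cos(u)*cos(v), 3*sin(v)*cos(u), -3*sin(u)), r_v = (-3*sin(u)*sin(v), 3*sin(u)*cos(v), 0). As functions of (u, v):
  E = r_u · r_u = 9,
  F = r_u · r_v = 0,
  G = r_v · r_v = 9*sin(u)^2.
Evaluating at (u, v) = (pi/4, -pi/5): E = 9, F = 0, G = 9/2.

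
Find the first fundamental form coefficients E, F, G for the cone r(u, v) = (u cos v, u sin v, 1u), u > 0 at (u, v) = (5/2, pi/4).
E = 2;  F = 0;  G = 25/4

Partials: r_u = (cos(v), sin(v), 1), r_v = (-u*sin(v), u*cos(v), 0). As functions of (u, v):
  E = r_u · r_u = 2,
  F = r_u · r_v = 0,
  G = r_v · r_v = u^2.
Evaluating at (u, v) = (5/2, pi/4): E = 2, F = 0, G = 25/4.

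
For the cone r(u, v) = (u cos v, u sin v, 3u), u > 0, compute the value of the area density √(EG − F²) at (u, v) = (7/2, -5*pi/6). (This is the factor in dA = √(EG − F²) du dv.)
√(EG − F²)|_{(7/2, -5*pi/6)} = 7*sqrt(10)/2

E = 10, F = 0, G = u^2, so EG − F² = 10*u^2. Taking the positive square root: √(EG − F²) = sqrt(10)*Abs(u). At (u, v) = (7/2, -5*pi/6): 7*sqrt(10)/2.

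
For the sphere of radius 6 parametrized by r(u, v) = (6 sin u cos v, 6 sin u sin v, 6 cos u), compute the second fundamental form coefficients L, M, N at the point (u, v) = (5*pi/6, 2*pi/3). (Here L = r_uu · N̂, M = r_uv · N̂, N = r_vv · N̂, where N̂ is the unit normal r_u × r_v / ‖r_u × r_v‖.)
L = -6;  M = 0;  N = -3/2

Compute the unit normal N̂(u, v) = (sin(u)^2*cos(v)/Abs(sin(u)), sin(u)^2*sin(v)/Abs(sin(u)), sin(2*u)/(2*Abs(sin(u)))), and the second partials r_uu, r_uv, r_vv. Take dot products:
  L(u, v) = r_uu · N̂ = -6*sin(u)/Abs(sin(u)),
  M(u, v) = r_uv · N̂ = 0,
  N(u, v) = r_vv · N̂ = -6*sin(u)^3/Abs(sin(u)).
Evaluating at (u, v) = (5*pi/6, 2*pi/3):
  L = -6, M = 0, N = -3/2.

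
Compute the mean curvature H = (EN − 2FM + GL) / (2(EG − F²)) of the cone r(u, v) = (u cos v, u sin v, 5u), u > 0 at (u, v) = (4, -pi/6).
H = 5*sqrt(26)/208

With E = 26, F = 0, G = u^2, L = 0, M = 0, N = 5*sqrt(26)*u^2/(26*Abs(u)), assemble
  H = (EN − 2FM + GL) / (2(EG − F²)) = 5*sqrt(26)/(52*Abs(u)).
At (u, v) = (4, -pi/6): H = 5*sqrt(26)/208.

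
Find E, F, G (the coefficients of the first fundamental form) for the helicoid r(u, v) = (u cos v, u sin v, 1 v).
E = 1;  F = 0;  G = u^2 + 1

Compute partials: r_u = (cos(v), sin(v), 0), r_v = (-u*sin(v), u*cos(v), 1). Then
  E = r_u · r_u = 1,
  F = r_u · r_v = 0,
  G = r_v · r_v = u^2 + 1.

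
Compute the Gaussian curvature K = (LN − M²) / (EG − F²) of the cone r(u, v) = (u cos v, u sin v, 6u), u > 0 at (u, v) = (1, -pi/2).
K = 0

Coefficients of the first fundamental form: E = 37, F = 0, G = u^2.
Coefficients of the second fundamental form: L = 0, M = 0, N = 6*sqrt(37)*u^2/(37*Abs(u)).
Assemble K = (LN − M²)/(EG − F²) = 0. At (u, v) = (1, -pi/2): K = 0.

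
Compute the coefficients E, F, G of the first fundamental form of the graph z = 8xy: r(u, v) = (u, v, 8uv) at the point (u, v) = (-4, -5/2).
E = 401;  F = 640;  G = 1025

Partials: r_u = (1, 0, 8*v), r_v = (0, 1, 8*u). As functions of (u, v):
  E = r_u · r_u = 64*v^2 + 1,
  F = r_u · r_v = 64*u*v,
  G = r_v · r_v = 64*u^2 + 1.
Evaluating at (u, v) = (-4, -5/2): E = 401, F = 640, G = 1025.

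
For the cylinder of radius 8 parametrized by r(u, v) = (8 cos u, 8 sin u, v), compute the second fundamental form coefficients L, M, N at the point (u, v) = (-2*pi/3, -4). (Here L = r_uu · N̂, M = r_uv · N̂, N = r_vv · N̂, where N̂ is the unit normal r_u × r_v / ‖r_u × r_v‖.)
L = -8;  M = 0;  N = 0

Compute the unit normal N̂(u, v) = (cos(u), sin(u), 0), and the second partials r_uu, r_uv, r_vv. Take dot products:
  L(u, v) = r_uu · N̂ = -8,
  M(u, v) = r_uv · N̂ = 0,
  N(u, v) = r_vv · N̂ = 0.
Evaluating at (u, v) = (-2*pi/3, -4):
  L = -8, M = 0, N = 0.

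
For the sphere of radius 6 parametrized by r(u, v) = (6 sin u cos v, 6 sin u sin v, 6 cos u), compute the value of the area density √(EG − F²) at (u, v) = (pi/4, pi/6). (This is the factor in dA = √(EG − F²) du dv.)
√(EG − F²)|_{(pi/4, pi/6)} = 18*sqrt(2)

E = 36, F = 0, G = 36*sin(u)^2, so EG − F² = 1296*sin(u)^2. Taking the positive square root: √(EG − F²) = 36*Abs(sin(u)). At (u, v) = (pi/4, pi/6): 18*sqrt(2).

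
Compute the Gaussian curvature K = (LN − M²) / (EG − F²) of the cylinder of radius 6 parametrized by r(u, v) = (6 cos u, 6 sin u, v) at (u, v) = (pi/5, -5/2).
K = 0

Coefficients of the first fundamental form: E = 36, F = 0, G = 1.
Coefficients of the second fundamental form: L = -6, M = 0, N = 0.
Assemble K = (LN − M²)/(EG − F²) = 0. At (u, v) = (pi/5, -5/2): K = 0.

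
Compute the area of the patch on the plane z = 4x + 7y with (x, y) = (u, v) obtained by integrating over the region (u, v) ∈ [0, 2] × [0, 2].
Area = 4*sqrt(66)

Area = ∫∫ √(EG − F²) du dv with √(EG − F²) = sqrt(66). Integrating over [0, 2] × [0, 2] gives 4*sqrt(66).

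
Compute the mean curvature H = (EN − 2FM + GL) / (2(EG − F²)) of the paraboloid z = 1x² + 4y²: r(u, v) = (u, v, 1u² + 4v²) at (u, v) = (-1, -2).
H = 277*sqrt(29)/22707

With E = 4*u^2 + 1, F = 16*u*v, G = 64*v^2 + 1, L = 2/sqrt(4*u^2 + 64*v^2 + 1), M = 0, N = 8/sqrt(4*u^2 + 64*v^2 + 1), assemble
  H = (EN − 2FM + GL) / (2(EG − F²)) = (16*u^2 + 64*v^2 + 5)/(4*u^2 + 64*v^2 + 1)^(3/2).
At (u, v) = (-1, -2): H = 277*sqrt(29)/22707.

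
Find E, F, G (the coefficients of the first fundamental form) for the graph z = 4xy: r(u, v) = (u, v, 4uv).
E = 16*v^2 + 1;  F = 16*u*v;  G = 16*u^2 + 1

Compute partials: r_u = (1, 0, 4*v), r_v = (0, 1, 4*u). Then
  E = r_u · r_u = 16*v^2 + 1,
  F = r_u · r_v = 16*u*v,
  G = r_v · r_v = 16*u^2 + 1.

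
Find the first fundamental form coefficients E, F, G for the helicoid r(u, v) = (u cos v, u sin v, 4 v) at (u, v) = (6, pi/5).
E = 1;  F = 0;  G = 52

Partials: r_u = (cos(v), sin(v), 0), r_v = (-u*sin(v), u*cos(v), 4). As functions of (u, v):
  E = r_u · r_u = 1,
  F = r_u · r_v = 0,
  G = r_v · r_v = u^2 + 16.
Evaluating at (u, v) = (6, pi/5): E = 1, F = 0, G = 52.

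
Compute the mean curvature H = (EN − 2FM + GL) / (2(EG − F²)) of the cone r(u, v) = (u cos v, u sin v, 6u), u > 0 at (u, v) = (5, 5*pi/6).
H = 3*sqrt(37)/185

With E = 37, F = 0, G = u^2, L = 0, M = 0, N = 6*sqrt(37)*u^2/(37*Abs(u)), assemble
  H = (EN − 2FM + GL) / (2(EG − F²)) = 3*sqrt(37)/(37*Abs(u)).
At (u, v) = (5, 5*pi/6): H = 3*sqrt(37)/185.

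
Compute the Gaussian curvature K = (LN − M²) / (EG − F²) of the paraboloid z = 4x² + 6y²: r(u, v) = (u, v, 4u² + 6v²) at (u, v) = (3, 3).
K = 96/3508129

Coefficients of the first fundamental form: E = 64*u^2 + 1, F = 96*u*v, G = 144*v^2 + 1.
Coefficients of the second fundamental form: L = 8/sqrt(64*u^2 + 144*v^2 + 1), M = 0, N = 12/sqrt(64*u^2 + 144*v^2 + 1).
Assemble K = (LN − M²)/(EG − F²) = 96/(4096*u^4 + 18432*u^2*v^2 + 128*u^2 + 20736*v^4 + 288*v^2 + 1). At (u, v) = (3, 3): K = 96/3508129.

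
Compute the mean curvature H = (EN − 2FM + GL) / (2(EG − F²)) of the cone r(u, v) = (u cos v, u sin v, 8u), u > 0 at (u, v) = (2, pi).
H = 2*sqrt(65)/65

With E = 65, F = 0, G = u^2, L = 0, M = 0, N = 8*sqrt(65)*u^2/(65*Abs(u)), assemble
  H = (EN − 2FM + GL) / (2(EG − F²)) = 4*sqrt(65)/(65*Abs(u)).
At (u, v) = (2, pi): H = 2*sqrt(65)/65.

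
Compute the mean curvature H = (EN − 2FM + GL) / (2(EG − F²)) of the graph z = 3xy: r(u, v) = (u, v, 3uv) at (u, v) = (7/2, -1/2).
H = 189*sqrt(454)/103058

With E = 9*v^2 + 1, F = 9*u*v, G = 9*u^2 + 1, L = 0, M = 3/sqrt(9*u^2 + 9*v^2 + 1), N = 0, assemble
  H = (EN − 2FM + GL) / (2(EG − F²)) = -27*u*v/(9*u^2 + 9*v^2 + 1)^(3/2).
At (u, v) = (7/2, -1/2): H = 189*sqrt(454)/103058.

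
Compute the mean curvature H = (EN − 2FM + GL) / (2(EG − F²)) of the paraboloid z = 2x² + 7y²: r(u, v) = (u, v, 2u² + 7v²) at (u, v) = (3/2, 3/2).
H = 1143*sqrt(478)/228484

With E = 16*u^2 + 1, F = 56*u*v, G = 196*v^2 + 1, L = 4/sqrt(16*u^2 + 196*v^2 + 1), M = 0, N = 14/sqrt(16*u^2 + 196*v^2 + 1), assemble
  H = (EN − 2FM + GL) / (2(EG − F²)) = (112*u^2 + 392*v^2 + 9)/(16*u^2 + 196*v^2 + 1)^(3/2).
At (u, v) = (3/2, 3/2): H = 1143*sqrt(478)/228484.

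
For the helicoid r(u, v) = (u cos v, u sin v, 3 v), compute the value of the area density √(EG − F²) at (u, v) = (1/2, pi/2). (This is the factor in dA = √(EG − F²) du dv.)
√(EG − F²)|_{(1/2, pi/2)} = sqrt(37)/2

E = 1, F = 0, G = u^2 + 9, so EG − F² = u^2 + 9. Taking the positive square root: √(EG − F²) = sqrt(u^2 + 9). At (u, v) = (1/2, pi/2): sqrt(37)/2.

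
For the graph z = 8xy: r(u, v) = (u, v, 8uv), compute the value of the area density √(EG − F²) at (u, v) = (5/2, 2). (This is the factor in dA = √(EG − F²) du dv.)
√(EG − F²)|_{(5/2, 2)} = 3*sqrt(73)

E = 64*v^2 + 1, F = 64*u*v, G = 64*u^2 + 1, so EG − F² = 64*u^2 + 64*v^2 + 1. Taking the positive square root: √(EG − F²) = sqrt(64*u^2 + 64*v^2 + 1). At (u, v) = (5/2, 2): 3*sqrt(73).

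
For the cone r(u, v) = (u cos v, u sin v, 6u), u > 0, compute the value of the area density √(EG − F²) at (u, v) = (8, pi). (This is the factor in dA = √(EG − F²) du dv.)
√(EG − F²)|_{(8, pi)} = 8*sqrt(37)

E = 37, F = 0, G = u^2, so EG − F² = 37*u^2. Taking the positive square root: √(EG − F²) = sqrt(37)*Abs(u). At (u, v) = (8, pi): 8*sqrt(37).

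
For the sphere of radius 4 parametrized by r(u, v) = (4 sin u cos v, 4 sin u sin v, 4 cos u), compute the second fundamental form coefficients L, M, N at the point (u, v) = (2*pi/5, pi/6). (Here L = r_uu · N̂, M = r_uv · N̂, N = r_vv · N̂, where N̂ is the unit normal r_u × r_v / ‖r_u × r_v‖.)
L = -4;  M = 0;  N = -5/2 - sqrt(5)/2

Compute the unit normal N̂(u, v) = (sin(u)^2*cos(v)/Abs(sin(u)), sin(u)^2*sin(v)/Abs(sin(u)), sin(2*u)/(2*Abs(sin(u)))), and the second partials r_uu, r_uv, r_vv. Take dot products:
  L(u, v) = r_uu · N̂ = -4*sin(u)/Abs(sin(u)),
  M(u, v) = r_uv · N̂ = 0,
  N(u, v) = r_vv · N̂ = -4*sin(u)^3/Abs(sin(u)).
Evaluating at (u, v) = (2*pi/5, pi/6):
  L = -4, M = 0, N = -5/2 - sqrt(5)/2.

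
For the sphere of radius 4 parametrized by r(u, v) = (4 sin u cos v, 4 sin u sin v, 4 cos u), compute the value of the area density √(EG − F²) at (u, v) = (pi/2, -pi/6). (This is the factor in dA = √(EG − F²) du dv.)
√(EG − F²)|_{(pi/2, -pi/6)} = 16

E = 16, F = 0, G = 16*sin(u)^2, so EG − F² = 256*sin(u)^2. Taking the positive square root: √(EG − F²) = 16*Abs(sin(u)). At (u, v) = (pi/2, -pi/6): 16.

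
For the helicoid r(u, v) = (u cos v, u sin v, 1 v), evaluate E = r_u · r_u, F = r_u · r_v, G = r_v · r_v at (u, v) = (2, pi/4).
E = 1;  F = 0;  G = 5

Partials: r_u = (cos(v), sin(v), 0), r_v = (-u*sin(v), u*cos(v), 1). As functions of (u, v):
  E = r_u · r_u = 1,
  F = r_u · r_v = 0,
  G = r_v · r_v = u^2 + 1.
Evaluating at (u, v) = (2, pi/4): E = 1, F = 0, G = 5.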